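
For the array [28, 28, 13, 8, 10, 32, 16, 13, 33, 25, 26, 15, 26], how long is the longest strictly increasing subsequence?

5

One longest increasing subsequence is 8, 10, 16, 25, 26 (positions 4,5,7,10,11), of length 5; no longer one exists.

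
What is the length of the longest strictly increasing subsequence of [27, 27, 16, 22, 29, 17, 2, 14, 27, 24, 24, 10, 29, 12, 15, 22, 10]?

Scanning left to right, the best length ending at each element is: 27→1, 27→1, 16→1, 22→2, 29→3, 17→2, 2→1, 14→2, 27→3, 24→3, 24→3, 10→2, 29→4, 12→3, 15→4, 22→5, 10→2.
So the longest increasing subsequence has length 5, e.g. 2, 10, 12, 15, 22.

5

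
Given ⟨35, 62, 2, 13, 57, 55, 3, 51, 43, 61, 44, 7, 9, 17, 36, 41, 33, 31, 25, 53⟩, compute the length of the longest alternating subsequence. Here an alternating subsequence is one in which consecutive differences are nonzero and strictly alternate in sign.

12

Track the best alternating length ending on an up-step vs a down-step at each position: up/down = 1/1, 2/1, 1/3, 4/3, 4/3, 4/5, 4/5, 6/5, 6/7, 8/3, 8/9, 6/9, 10/9, 10/9, 10/9, 10/9, 10/11, 10/11, 10/11, 12/9.
The maximum over both is 12; one such subsequence is 35, 62, 2, 13, 3, 51, 43, 61, 7, 36, 33, 53.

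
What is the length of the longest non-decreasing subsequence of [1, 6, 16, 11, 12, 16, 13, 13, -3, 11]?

Let dp[i] be the longest non-decreasing subsequence ending at position i. Then dp = [1, 2, 3, 3, 4, 5, 5, 6, 1, 4].
The maximum is 6; one witness is 1, 6, 11, 12, 13, 13 at positions 1,2,4,5,7,8.

6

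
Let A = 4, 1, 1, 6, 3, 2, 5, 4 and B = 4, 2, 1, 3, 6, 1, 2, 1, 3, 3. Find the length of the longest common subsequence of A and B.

4

A longest common subsequence is 4, 1, 1, 3 (length 4); the LCS DP confirms no longer common subsequence exists.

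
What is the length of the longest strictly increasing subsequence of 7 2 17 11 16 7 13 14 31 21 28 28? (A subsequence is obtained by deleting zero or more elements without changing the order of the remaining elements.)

6

Let dp[i] be the longest increasing subsequence ending at position i. Then dp = [1, 1, 2, 2, 3, 2, 3, 4, 5, 5, 6, 6].
The maximum is 6; one witness is 7, 11, 13, 14, 21, 28 at positions 1,4,7,8,10,11.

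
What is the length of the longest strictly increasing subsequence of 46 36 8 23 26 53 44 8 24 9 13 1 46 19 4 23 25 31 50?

8

Let dp[i] be the longest increasing subsequence ending at position i. Then dp = [1, 1, 1, 2, 3, 4, 4, 1, 3, 2, 3, 1, 5, 4, 2, 5, 6, 7, 8].
The maximum is 8; one witness is 8, 9, 13, 19, 23, 25, 31, 50 at positions 3,10,11,14,16,17,18,19.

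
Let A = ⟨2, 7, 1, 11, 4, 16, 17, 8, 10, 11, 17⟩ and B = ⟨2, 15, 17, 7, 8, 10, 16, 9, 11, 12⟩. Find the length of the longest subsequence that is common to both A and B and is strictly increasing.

A longest common strictly increasing subsequence is 2, 7, 8, 10, 11 (length 5); it appears in order in both A and B, and no longer such subsequence exists.

5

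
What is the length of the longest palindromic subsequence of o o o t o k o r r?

5

One longest palindromic subsequence is ootoo (positions 2,3,4,5,7); it reads the same forward and backward, and the interval DP gives dp[1][9] = 5.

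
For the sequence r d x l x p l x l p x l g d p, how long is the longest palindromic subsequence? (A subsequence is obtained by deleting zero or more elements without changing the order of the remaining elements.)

11

One longest palindromic subsequence is dlxplxlpxld (positions 2,4,5,6,7,8,9,10,11,12,14); it reads the same forward and backward, and the interval DP gives dp[1][15] = 11.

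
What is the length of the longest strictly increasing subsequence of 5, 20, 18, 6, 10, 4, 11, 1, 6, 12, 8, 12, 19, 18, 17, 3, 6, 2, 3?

Scanning left to right, the best length ending at each element is: 5→1, 20→2, 18→2, 6→2, 10→3, 4→1, 11→4, 1→1, 6→2, 12→5, 8→3, 12→5, 19→6, 18→6, 17→6, 3→2, 6→3, 2→2, 3→3.
So the longest increasing subsequence has length 6, e.g. 5, 6, 10, 11, 12, 19.

6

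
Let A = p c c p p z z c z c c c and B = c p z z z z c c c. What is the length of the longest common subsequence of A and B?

8

Backtracking the LCS table gives one alignment: c (A3,B1) → p (A4,B2) → z (A6,B4) → z (A7,B5) → z (A9,B6) → c (A10,B7) → c (A11,B8) → c (A12,B9).
So the longest common subsequence has length 8.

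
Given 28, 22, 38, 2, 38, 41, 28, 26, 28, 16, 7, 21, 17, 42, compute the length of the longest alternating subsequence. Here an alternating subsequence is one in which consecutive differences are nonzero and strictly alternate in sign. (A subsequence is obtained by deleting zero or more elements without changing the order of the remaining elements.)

11

Track the best alternating length ending on an up-step vs a down-step at each position: up/down = 1/1, 1/2, 3/1, 1/4, 5/1, 5/1, 5/6, 5/6, 7/6, 5/8, 5/8, 9/8, 9/10, 11/1.
The maximum over both is 11; one such subsequence is 28, 22, 38, 2, 38, 26, 28, 16, 21, 17, 42.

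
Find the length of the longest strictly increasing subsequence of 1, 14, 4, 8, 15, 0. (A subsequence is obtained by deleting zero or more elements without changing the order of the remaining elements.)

One longest increasing subsequence is 1, 4, 8, 15 (positions 1,3,4,5), of length 4; no longer one exists.

4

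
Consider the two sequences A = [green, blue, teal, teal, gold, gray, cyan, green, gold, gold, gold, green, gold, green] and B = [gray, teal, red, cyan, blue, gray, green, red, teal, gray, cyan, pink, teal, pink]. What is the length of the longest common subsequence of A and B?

4

A longest common subsequence is green, teal, gray, cyan (length 4); the LCS DP confirms no longer common subsequence exists.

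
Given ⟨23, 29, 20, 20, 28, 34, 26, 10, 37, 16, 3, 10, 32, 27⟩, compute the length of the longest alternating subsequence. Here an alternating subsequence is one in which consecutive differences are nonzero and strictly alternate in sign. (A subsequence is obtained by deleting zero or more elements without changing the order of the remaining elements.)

9

Track the best alternating length ending on an up-step vs a down-step at each position: up/down = 1/1, 2/1, 1/3, 1/3, 4/3, 4/1, 4/5, 1/5, 6/1, 6/7, 1/7, 8/7, 8/7, 8/9.
The maximum over both is 9; one such subsequence is 23, 29, 20, 28, 26, 37, 16, 32, 27.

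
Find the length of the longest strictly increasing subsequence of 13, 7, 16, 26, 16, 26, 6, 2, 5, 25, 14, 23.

4

One longest increasing subsequence is 2, 5, 14, 23 (positions 8,9,11,12), of length 4; no longer one exists.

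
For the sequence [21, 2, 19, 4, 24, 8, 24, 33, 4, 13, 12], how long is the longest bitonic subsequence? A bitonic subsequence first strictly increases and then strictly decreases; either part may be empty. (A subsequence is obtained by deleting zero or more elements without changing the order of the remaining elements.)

7

Let inc[i] be the LIS ending at i and dec[i] the longest strictly decreasing subsequence starting at i. inc = [1, 1, 2, 2, 3, 3, 4, 5, 2, 4, 4], dec = [4, 1, 3, 1, 3, 2, 3, 3, 1, 2, 1].
max_i inc[i]+dec[i]−1 = 7, with one witness 2, 4, 8, 24, 33, 13, 12.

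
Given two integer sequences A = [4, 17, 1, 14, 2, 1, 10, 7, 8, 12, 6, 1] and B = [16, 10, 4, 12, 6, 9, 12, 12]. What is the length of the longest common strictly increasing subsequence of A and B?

A longest common strictly increasing subsequence is 10, 12 (length 2); it appears in order in both A and B, and no longer such subsequence exists.

2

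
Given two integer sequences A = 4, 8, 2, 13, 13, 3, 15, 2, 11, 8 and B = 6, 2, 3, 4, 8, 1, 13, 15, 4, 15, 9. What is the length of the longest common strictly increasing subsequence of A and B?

A longest common strictly increasing subsequence is 4, 8, 13, 15 (length 4); it appears in order in both A and B, and no longer such subsequence exists.

4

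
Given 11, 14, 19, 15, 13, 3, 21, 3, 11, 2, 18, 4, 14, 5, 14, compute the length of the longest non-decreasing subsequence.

Let dp[i] be the longest non-decreasing subsequence ending at position i. Then dp = [1, 2, 3, 3, 2, 1, 4, 2, 3, 1, 4, 3, 4, 4, 5].
The maximum is 5; one witness is 3, 3, 11, 14, 14 at positions 6,8,9,13,15.

5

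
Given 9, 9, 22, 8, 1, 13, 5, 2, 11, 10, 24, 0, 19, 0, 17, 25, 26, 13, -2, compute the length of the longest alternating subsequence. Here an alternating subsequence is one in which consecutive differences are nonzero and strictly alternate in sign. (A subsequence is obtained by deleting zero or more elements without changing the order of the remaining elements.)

A longest alternating subsequence is 9, 22, 8, 13, 5, 11, 10, 24, 0, 19, 0, 17, 13 (positions 1,3,4,6,7,9,10,11,12,13,14,15,18); its 12 consecutive differences strictly alternate in sign, and length 13 is optimal.

13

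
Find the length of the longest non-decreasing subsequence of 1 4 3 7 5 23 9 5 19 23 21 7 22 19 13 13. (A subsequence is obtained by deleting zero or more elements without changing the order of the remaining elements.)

Let dp[i] be the longest non-decreasing subsequence ending at position i. Then dp = [1, 2, 2, 3, 3, 4, 4, 4, 5, 6, 6, 5, 7, 6, 6, 7].
The maximum is 7; one witness is 1, 4, 7, 9, 19, 21, 22 at positions 1,2,4,7,9,11,13.

7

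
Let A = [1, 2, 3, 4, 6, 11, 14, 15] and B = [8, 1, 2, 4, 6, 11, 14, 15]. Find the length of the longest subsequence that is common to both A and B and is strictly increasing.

7

For each value that appears in both, track the longest common increasing run ending there.
The best achievable length is 7; one witness is 1, 2, 4, 6, 11, 14, 15 (A-positions 1,2,4,5,6,7,8, B-positions 2,3,4,5,6,7,8).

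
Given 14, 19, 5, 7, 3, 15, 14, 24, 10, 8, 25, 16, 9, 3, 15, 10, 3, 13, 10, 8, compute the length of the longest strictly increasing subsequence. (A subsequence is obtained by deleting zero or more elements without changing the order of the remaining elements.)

One longest increasing subsequence is 5, 7, 8, 9, 10, 13 (positions 3,4,10,13,16,18), of length 6; no longer one exists.

6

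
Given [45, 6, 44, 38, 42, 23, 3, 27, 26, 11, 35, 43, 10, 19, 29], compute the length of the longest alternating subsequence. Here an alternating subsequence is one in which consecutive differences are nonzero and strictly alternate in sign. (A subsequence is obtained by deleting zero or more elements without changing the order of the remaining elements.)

A longest alternating subsequence is 45, 6, 44, 38, 42, 23, 27, 26, 35, 10, 19 (positions 1,2,3,4,5,6,8,9,11,13,14); its 10 consecutive differences strictly alternate in sign, and length 11 is optimal.

11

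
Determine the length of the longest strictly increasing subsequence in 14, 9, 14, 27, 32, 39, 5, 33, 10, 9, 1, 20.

Let dp[i] be the longest increasing subsequence ending at position i. Then dp = [1, 1, 2, 3, 4, 5, 1, 5, 2, 2, 1, 3].
The maximum is 5; one witness is 9, 14, 27, 32, 39 at positions 2,3,4,5,6.

5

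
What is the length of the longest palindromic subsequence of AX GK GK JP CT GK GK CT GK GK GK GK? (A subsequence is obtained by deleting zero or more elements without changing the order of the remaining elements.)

One longest palindromic subsequence is GK GK GK GK CT GK GK GK GK (positions 2,3,6,7,8,9,10,11,12); it reads the same forward and backward, and the interval DP gives dp[1][12] = 9.

9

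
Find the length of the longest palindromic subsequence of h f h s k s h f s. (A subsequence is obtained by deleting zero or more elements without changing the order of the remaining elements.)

7

Using dp[i][j] = 2 + dp[i+1][j−1] if the ends match, else max(dp[i+1][j], dp[i][j−1]):
dp[1][9] = 7. A witness is fhskshf at positions 2,3,4,5,6,7,8.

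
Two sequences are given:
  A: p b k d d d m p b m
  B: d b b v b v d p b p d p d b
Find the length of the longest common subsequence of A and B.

Backtracking the LCS table gives one alignment: p (A1,B8) → b (A2,B9) → d (A4,B11) → d (A6,B13) → b (A9,B14).
So the longest common subsequence has length 5.

5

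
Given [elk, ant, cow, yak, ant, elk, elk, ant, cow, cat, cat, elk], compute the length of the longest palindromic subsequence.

Using dp[i][j] = 2 + dp[i+1][j−1] if the ends match, else max(dp[i+1][j], dp[i][j−1]):
dp[1][12] = 8. A witness is elk cow ant elk elk ant cow elk at positions 1,3,5,6,7,8,9,12.

8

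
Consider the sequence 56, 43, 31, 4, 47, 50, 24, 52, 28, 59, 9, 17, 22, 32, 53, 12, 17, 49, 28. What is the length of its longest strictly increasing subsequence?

6

Scanning left to right, the best length ending at each element is: 56→1, 43→1, 31→1, 4→1, 47→2, 50→3, 24→2, 52→4, 28→3, 59→5, 9→2, 17→3, 22→4, 32→5, 53→6, 12→3, 17→4, 49→6, 28→5.
So the longest increasing subsequence has length 6, e.g. 4, 9, 17, 22, 32, 53.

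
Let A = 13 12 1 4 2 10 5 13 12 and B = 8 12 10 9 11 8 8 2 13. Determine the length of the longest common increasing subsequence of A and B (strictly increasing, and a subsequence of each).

A longest common strictly increasing subsequence is 12, 13 (length 2); it appears in order in both A and B, and no longer such subsequence exists.

2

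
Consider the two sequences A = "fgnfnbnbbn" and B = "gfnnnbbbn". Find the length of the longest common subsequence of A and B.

7

A longest common subsequence is fnnbbbn (length 7); the LCS DP confirms no longer common subsequence exists.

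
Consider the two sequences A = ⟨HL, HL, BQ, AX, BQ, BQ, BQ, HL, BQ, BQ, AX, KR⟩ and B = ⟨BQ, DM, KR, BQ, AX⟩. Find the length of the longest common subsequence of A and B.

3

Backtracking the LCS table gives one alignment: BQ (A3,B1) → BQ (A10,B4) → AX (A11,B5).
So the longest common subsequence has length 3.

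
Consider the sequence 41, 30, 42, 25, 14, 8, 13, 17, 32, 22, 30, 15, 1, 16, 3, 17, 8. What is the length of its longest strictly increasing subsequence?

Scanning left to right, the best length ending at each element is: 41→1, 30→1, 42→2, 25→1, 14→1, 8→1, 13→2, 17→3, 32→4, 22→4, 30→5, 15→3, 1→1, 16→4, 3→2, 17→5, 8→3.
So the longest increasing subsequence has length 5, e.g. 8, 13, 17, 22, 30.

5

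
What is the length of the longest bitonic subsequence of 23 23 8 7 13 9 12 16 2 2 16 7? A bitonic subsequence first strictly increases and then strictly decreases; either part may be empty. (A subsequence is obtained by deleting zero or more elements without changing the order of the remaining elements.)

5

Let inc[i] be the LIS ending at i and dec[i] the longest strictly decreasing subsequence starting at i. inc = [1, 1, 1, 1, 2, 2, 3, 4, 1, 1, 4, 2], dec = [4, 4, 3, 2, 3, 2, 2, 2, 1, 1, 2, 1].
max_i inc[i]+dec[i]−1 = 5, with one witness 8, 9, 12, 16, 7.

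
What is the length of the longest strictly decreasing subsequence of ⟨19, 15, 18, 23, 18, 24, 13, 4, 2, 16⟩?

5

One longest decreasing subsequence is 19, 15, 13, 4, 2 (positions 1,2,7,8,9), of length 5; no longer one exists.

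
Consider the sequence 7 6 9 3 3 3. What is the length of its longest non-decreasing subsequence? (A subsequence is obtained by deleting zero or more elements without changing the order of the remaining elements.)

3

Let dp[i] be the longest non-decreasing subsequence ending at position i. Then dp = [1, 1, 2, 1, 2, 3].
The maximum is 3; one witness is 3, 3, 3 at positions 4,5,6.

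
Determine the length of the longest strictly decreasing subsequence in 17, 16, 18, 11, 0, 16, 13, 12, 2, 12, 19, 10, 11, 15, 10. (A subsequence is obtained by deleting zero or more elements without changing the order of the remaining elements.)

6

Let dp[i] be the longest decreasing subsequence ending at position i. Then dp = [1, 2, 1, 3, 4, 2, 3, 4, 5, 4, 1, 5, 5, 3, 6].
The maximum is 6; one witness is 17, 16, 13, 12, 11, 10 at positions 1,2,7,8,13,15.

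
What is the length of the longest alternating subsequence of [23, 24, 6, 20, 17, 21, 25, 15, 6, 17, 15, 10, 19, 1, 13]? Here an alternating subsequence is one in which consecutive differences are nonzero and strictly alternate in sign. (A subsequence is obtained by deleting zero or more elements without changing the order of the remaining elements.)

12

A longest alternating subsequence is 23, 24, 6, 20, 17, 21, 15, 17, 15, 19, 1, 13 (positions 1,2,3,4,5,6,8,10,11,13,14,15); its 11 consecutive differences strictly alternate in sign, and length 12 is optimal.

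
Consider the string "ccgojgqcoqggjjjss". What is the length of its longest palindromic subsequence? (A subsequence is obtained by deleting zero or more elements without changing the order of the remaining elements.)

Using dp[i][j] = 2 + dp[i+1][j−1] if the ends match, else max(dp[i+1][j], dp[i][j−1]):
dp[1][17] = 7. A witness is jgqoqgj at positions 5,6,7,9,10,12,15.

7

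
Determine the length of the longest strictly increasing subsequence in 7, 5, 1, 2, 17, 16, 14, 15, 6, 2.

Scanning left to right, the best length ending at each element is: 7→1, 5→1, 1→1, 2→2, 17→3, 16→3, 14→3, 15→4, 6→3, 2→2.
So the longest increasing subsequence has length 4, e.g. 1, 2, 14, 15.

4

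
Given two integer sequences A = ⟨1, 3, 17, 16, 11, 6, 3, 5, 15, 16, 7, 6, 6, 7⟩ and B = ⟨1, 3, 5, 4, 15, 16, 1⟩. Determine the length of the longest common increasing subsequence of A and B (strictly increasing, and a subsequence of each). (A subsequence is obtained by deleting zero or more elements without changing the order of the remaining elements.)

For each value that appears in both, track the longest common increasing run ending there.
The best achievable length is 5; one witness is 1, 3, 5, 15, 16 (A-positions 1,2,8,9,10, B-positions 1,2,3,5,6).

5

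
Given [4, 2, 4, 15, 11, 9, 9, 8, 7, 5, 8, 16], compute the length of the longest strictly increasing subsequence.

5

Let dp[i] be the longest increasing subsequence ending at position i. Then dp = [1, 1, 2, 3, 3, 3, 3, 3, 3, 3, 4, 5].
The maximum is 5; one witness is 2, 4, 7, 8, 16 at positions 2,3,9,11,12.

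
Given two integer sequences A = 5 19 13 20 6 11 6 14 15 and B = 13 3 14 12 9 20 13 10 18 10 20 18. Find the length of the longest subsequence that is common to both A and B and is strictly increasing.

2

For each value that appears in both, track the longest common increasing run ending there.
The best achievable length is 2; one witness is 13, 14 (A-positions 3,8, B-positions 1,3).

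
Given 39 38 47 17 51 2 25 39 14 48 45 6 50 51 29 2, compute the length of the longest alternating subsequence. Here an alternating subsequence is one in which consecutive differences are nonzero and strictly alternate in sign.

12

Track the best alternating length ending on an up-step vs a down-step at each position: up/down = 1/1, 1/2, 3/1, 1/4, 5/1, 1/6, 7/6, 7/6, 7/8, 9/6, 9/10, 7/10, 11/6, 11/1, 11/12, 1/12.
The maximum over both is 12; one such subsequence is 39, 38, 47, 17, 51, 2, 25, 14, 48, 45, 50, 29.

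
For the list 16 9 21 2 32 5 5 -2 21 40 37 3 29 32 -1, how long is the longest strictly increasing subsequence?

5

One longest increasing subsequence is 2, 5, 21, 29, 32 (positions 4,6,9,13,14), of length 5; no longer one exists.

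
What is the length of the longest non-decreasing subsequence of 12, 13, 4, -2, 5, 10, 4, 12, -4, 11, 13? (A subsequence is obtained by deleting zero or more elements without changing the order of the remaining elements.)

5

Scanning left to right, the best length ending at each element is: 12→1, 13→2, 4→1, -2→1, 5→2, 10→3, 4→2, 12→4, -4→1, 11→4, 13→5.
So the longest non-decreasing subsequence has length 5, e.g. 4, 5, 10, 12, 13.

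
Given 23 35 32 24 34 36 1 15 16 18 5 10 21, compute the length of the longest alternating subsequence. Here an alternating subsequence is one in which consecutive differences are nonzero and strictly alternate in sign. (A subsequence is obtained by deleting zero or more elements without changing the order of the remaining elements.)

A longest alternating subsequence is 23, 35, 32, 34, 1, 15, 5, 10 (positions 1,2,3,5,7,8,11,12); its 7 consecutive differences strictly alternate in sign, and length 8 is optimal.

8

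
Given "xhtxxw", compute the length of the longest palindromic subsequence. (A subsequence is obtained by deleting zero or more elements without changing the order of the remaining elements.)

One longest palindromic subsequence is xxx (positions 1,4,5); it reads the same forward and backward, and the interval DP gives dp[1][6] = 3.

3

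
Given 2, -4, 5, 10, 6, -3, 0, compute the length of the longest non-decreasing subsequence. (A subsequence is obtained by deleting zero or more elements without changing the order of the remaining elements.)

3

One longest non-decreasing subsequence is 2, 5, 10 (positions 1,3,4), of length 3; no longer one exists.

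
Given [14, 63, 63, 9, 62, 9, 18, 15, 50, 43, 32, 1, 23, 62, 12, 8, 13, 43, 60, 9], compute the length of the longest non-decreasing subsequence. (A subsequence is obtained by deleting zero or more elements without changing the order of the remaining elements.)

Scanning left to right, the best length ending at each element is: 14→1, 63→2, 63→3, 9→1, 62→2, 9→2, 18→3, 15→3, 50→4, 43→4, 32→4, 1→1, 23→4, 62→5, 12→3, 8→2, 13→4, 43→5, 60→6, 9→3.
So the longest non-decreasing subsequence has length 6, e.g. 9, 9, 18, 43, 43, 60.

6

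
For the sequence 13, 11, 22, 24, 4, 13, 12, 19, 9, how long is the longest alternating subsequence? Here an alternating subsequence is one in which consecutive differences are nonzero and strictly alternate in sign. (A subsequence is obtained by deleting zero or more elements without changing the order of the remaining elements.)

A longest alternating subsequence is 13, 11, 22, 4, 13, 12, 19, 9 (positions 1,2,3,5,6,7,8,9); its 7 consecutive differences strictly alternate in sign, and length 8 is optimal.

8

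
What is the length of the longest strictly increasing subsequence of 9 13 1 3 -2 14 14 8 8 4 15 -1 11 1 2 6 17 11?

6

One longest increasing subsequence is -2, -1, 1, 2, 6, 17 (positions 5,12,14,15,16,17), of length 6; no longer one exists.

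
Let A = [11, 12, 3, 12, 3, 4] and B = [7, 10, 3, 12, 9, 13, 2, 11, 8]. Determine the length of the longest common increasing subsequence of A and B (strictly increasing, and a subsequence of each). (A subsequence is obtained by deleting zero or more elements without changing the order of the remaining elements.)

2

A longest common strictly increasing subsequence is 3, 12 (length 2); it appears in order in both A and B, and no longer such subsequence exists.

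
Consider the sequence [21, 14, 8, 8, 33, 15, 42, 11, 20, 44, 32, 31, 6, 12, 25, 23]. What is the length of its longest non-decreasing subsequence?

5

Let dp[i] be the longest non-decreasing subsequence ending at position i. Then dp = [1, 1, 1, 2, 3, 3, 4, 3, 4, 5, 5, 5, 1, 4, 5, 5].
The maximum is 5; one witness is 8, 8, 33, 42, 44 at positions 3,4,5,7,10.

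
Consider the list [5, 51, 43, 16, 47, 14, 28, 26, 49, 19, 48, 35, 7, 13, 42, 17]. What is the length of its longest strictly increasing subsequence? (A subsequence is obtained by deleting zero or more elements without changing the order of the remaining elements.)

One longest increasing subsequence is 5, 16, 28, 35, 42 (positions 1,4,7,12,15), of length 5; no longer one exists.

5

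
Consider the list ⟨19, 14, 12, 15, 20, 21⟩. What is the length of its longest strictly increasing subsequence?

Scanning left to right, the best length ending at each element is: 19→1, 14→1, 12→1, 15→2, 20→3, 21→4.
So the longest increasing subsequence has length 4, e.g. 14, 15, 20, 21.

4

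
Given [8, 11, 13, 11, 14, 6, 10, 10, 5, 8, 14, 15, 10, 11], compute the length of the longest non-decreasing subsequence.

6

Let dp[i] be the longest non-decreasing subsequence ending at position i. Then dp = [1, 2, 3, 3, 4, 1, 2, 3, 1, 2, 5, 6, 4, 5].
The maximum is 6; one witness is 8, 11, 13, 14, 14, 15 at positions 1,2,3,5,11,12.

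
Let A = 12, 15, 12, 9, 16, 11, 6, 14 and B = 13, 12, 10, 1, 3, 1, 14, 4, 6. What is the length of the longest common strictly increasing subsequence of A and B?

2

A longest common strictly increasing subsequence is 12, 14 (length 2); it appears in order in both A and B, and no longer such subsequence exists.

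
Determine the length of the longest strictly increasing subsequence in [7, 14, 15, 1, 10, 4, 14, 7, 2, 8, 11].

5

Let dp[i] be the longest increasing subsequence ending at position i. Then dp = [1, 2, 3, 1, 2, 2, 3, 3, 2, 4, 5].
The maximum is 5; one witness is 1, 4, 7, 8, 11 at positions 4,6,8,10,11.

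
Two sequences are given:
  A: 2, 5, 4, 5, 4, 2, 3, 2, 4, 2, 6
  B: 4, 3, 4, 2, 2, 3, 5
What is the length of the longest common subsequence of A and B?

A longest common subsequence is 4, 4, 2, 3 (length 4); the LCS DP confirms no longer common subsequence exists.

4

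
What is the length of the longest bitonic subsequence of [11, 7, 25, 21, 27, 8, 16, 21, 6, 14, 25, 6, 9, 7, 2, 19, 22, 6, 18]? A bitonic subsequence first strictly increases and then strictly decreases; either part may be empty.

One longest bitonic subsequence is 11, 25, 21, 16, 14, 9, 7, 6 (positions 1,3,4,7,10,13,14,18): it rises to 25 then falls. Length 8 is optimal.

8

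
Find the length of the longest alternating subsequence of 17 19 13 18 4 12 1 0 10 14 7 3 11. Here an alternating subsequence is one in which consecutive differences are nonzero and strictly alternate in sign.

Track the best alternating length ending on an up-step vs a down-step at each position: up/down = 1/1, 2/1, 1/3, 4/3, 1/5, 6/5, 1/7, 1/7, 8/7, 8/5, 8/9, 8/9, 10/9.
The maximum over both is 10; one such subsequence is 17, 19, 13, 18, 4, 12, 1, 10, 7, 11.

10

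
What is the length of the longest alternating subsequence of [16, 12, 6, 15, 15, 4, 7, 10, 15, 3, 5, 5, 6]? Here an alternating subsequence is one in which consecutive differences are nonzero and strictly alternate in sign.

A longest alternating subsequence is 16, 12, 15, 4, 7, 3, 5 (positions 1,2,4,6,7,10,11); its 6 consecutive differences strictly alternate in sign, and length 7 is optimal.

7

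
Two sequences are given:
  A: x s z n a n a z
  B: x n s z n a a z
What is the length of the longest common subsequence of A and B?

Backtracking the LCS table gives one alignment: x (A1,B1) → s (A2,B3) → z (A3,B4) → n (A4,B5) → a (A5,B6) → a (A7,B7) → z (A8,B8).
So the longest common subsequence has length 7.

7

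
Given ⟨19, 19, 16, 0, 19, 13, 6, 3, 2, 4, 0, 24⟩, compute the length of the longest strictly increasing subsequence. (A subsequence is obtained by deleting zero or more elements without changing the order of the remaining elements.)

4

Scanning left to right, the best length ending at each element is: 19→1, 19→1, 16→1, 0→1, 19→2, 13→2, 6→2, 3→2, 2→2, 4→3, 0→1, 24→4.
So the longest increasing subsequence has length 4, e.g. 0, 3, 4, 24.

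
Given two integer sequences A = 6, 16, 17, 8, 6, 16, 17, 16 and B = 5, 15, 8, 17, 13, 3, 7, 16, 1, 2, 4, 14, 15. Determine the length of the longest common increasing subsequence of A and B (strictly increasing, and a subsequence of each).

2

For each value that appears in both, track the longest common increasing run ending there.
The best achievable length is 2; one witness is 8, 17 (A-positions 4,7, B-positions 3,4).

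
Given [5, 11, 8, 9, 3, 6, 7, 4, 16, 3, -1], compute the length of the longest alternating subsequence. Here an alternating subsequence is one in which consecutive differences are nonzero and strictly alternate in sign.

A longest alternating subsequence is 5, 11, 8, 9, 3, 6, 4, 16, 3 (positions 1,2,3,4,5,6,8,9,10); its 8 consecutive differences strictly alternate in sign, and length 9 is optimal.

9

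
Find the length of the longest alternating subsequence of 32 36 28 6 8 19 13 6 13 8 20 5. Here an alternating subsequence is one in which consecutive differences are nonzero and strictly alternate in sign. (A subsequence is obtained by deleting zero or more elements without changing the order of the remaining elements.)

A longest alternating subsequence is 32, 36, 6, 8, 6, 13, 8, 20, 5 (positions 1,2,4,5,8,9,10,11,12); its 8 consecutive differences strictly alternate in sign, and length 9 is optimal.

9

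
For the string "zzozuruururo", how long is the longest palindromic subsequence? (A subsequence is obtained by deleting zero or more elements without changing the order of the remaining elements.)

One longest palindromic subsequence is ouruuruo (positions 3,5,6,7,8,9,10,12); it reads the same forward and backward, and the interval DP gives dp[1][12] = 8.

8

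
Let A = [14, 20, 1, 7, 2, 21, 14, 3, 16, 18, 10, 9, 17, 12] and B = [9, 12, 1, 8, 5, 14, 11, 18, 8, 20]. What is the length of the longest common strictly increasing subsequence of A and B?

A longest common strictly increasing subsequence is 1, 14, 18 (length 3); it appears in order in both A and B, and no longer such subsequence exists.

3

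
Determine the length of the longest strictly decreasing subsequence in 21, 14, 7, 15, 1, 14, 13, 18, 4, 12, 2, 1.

7

One longest decreasing subsequence is 21, 15, 14, 13, 4, 2, 1 (positions 1,4,6,7,9,11,12), of length 7; no longer one exists.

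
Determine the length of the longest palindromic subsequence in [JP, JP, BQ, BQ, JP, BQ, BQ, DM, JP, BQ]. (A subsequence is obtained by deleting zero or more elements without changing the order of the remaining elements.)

One longest palindromic subsequence is JP BQ BQ JP BQ BQ JP (positions 2,3,4,5,6,7,9); it reads the same forward and backward, and the interval DP gives dp[1][10] = 7.

7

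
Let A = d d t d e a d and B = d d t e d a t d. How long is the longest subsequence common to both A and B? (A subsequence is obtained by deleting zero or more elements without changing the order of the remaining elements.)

Backtracking the LCS table gives one alignment: d (A1,B1) → d (A2,B2) → t (A3,B3) → d (A4,B5) → a (A6,B6) → d (A7,B8).
So the longest common subsequence has length 6.

6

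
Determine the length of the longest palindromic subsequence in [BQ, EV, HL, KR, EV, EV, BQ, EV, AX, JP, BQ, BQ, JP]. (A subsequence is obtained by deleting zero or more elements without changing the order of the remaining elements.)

6

Using dp[i][j] = 2 + dp[i+1][j−1] if the ends match, else max(dp[i+1][j], dp[i][j−1]):
dp[1][13] = 6. A witness is BQ EV EV EV EV BQ at positions 1,2,5,6,8,12.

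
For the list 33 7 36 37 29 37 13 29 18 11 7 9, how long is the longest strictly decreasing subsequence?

5

Let dp[i] be the longest decreasing subsequence ending at position i. Then dp = [1, 2, 1, 1, 2, 1, 3, 2, 3, 4, 5, 5].
The maximum is 5; one witness is 33, 29, 13, 11, 7 at positions 1,5,7,10,11.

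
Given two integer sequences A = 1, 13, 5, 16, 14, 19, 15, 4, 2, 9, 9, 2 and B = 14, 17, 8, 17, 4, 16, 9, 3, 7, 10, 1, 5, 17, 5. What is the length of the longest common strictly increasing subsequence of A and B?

For each value that appears in both, track the longest common increasing run ending there.
The best achievable length is 2; one witness is 4, 9 (A-positions 8,10, B-positions 5,7).

2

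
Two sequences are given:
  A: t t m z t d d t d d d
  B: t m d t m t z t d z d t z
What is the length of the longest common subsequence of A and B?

8

A longest common subsequence is ttmztddt (length 8); the LCS DP confirms no longer common subsequence exists.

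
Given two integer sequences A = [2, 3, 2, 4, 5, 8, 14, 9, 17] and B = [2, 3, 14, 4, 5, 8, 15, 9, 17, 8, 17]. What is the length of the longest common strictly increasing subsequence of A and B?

7

For each value that appears in both, track the longest common increasing run ending there.
The best achievable length is 7; one witness is 2, 3, 4, 5, 8, 9, 17 (A-positions 1,2,4,5,6,8,9, B-positions 1,2,4,5,6,8,9).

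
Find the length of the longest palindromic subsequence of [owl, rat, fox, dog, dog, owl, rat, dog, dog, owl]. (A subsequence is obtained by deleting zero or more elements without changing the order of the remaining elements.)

Using dp[i][j] = 2 + dp[i+1][j−1] if the ends match, else max(dp[i+1][j], dp[i][j−1]):
dp[1][10] = 7. A witness is owl dog dog rat dog dog owl at positions 1,4,5,7,8,9,10.

7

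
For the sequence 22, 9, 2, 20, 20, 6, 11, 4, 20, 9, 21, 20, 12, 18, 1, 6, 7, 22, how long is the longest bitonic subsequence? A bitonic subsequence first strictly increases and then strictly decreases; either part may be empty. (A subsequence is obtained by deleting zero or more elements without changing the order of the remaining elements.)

8

One longest bitonic subsequence is 2, 6, 11, 20, 21, 20, 18, 7 (positions 3,6,7,9,11,12,14,17): it rises to 21 then falls. Length 8 is optimal.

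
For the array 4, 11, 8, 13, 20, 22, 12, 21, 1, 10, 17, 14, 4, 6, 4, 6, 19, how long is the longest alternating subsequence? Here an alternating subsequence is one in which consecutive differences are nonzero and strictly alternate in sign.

Track the best alternating length ending on an up-step vs a down-step at each position: up/down = 1/1, 2/1, 2/3, 4/1, 4/1, 4/1, 4/5, 6/5, 1/7, 8/7, 8/7, 8/9, 8/9, 10/9, 8/11, 12/9, 12/7.
The maximum over both is 12; one such subsequence is 4, 11, 8, 13, 12, 21, 1, 10, 4, 6, 4, 6.

12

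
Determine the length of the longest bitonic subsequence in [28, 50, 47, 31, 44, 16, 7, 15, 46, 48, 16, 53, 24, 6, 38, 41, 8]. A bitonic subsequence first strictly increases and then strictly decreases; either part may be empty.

One longest bitonic subsequence is 28, 31, 44, 46, 48, 53, 41, 8 (positions 1,4,5,9,10,12,16,17): it rises to 53 then falls. Length 8 is optimal.

8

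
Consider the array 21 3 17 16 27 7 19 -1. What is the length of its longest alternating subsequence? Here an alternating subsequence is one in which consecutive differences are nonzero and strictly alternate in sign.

Track the best alternating length ending on an up-step vs a down-step at each position: up/down = 1/1, 1/2, 3/2, 3/4, 5/1, 3/6, 7/6, 1/8.
The maximum over both is 8; one such subsequence is 21, 3, 17, 16, 27, 7, 19, -1.

8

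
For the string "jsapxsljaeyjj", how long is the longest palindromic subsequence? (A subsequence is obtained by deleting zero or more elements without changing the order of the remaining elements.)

One longest palindromic subsequence is jjyjj (positions 1,8,11,12,13); it reads the same forward and backward, and the interval DP gives dp[1][13] = 5.

5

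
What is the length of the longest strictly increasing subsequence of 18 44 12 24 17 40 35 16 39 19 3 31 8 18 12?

4

One longest increasing subsequence is 18, 24, 35, 39 (positions 1,4,7,9), of length 4; no longer one exists.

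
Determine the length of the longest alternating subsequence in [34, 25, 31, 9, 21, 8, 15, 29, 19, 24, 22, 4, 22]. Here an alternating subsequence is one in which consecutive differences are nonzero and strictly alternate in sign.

A longest alternating subsequence is 34, 25, 31, 9, 21, 8, 29, 19, 24, 4, 22 (positions 1,2,3,4,5,6,8,9,10,12,13); its 10 consecutive differences strictly alternate in sign, and length 11 is optimal.

11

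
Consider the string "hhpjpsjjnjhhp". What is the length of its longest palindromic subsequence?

Using dp[i][j] = 2 + dp[i+1][j−1] if the ends match, else max(dp[i+1][j], dp[i][j−1]):
dp[1][13] = 8. A witness is hhjjjjhh at positions 1,2,4,7,8,10,11,12.

8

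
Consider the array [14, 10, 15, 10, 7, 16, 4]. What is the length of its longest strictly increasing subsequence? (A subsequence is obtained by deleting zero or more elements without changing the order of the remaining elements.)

Scanning left to right, the best length ending at each element is: 14→1, 10→1, 15→2, 10→1, 7→1, 16→3, 4→1.
So the longest increasing subsequence has length 3, e.g. 14, 15, 16.

3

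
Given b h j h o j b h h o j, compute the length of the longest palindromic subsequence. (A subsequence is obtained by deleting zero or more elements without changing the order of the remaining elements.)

6

One longest palindromic subsequence is johhoj (positions 3,5,8,9,10,11); it reads the same forward and backward, and the interval DP gives dp[1][11] = 6.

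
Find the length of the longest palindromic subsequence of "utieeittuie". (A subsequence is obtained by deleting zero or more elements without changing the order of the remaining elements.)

8

Using dp[i][j] = 2 + dp[i+1][j−1] if the ends match, else max(dp[i+1][j], dp[i][j−1]):
dp[1][11] = 8. A witness is utieeitu at positions 1,2,3,4,5,6,8,9.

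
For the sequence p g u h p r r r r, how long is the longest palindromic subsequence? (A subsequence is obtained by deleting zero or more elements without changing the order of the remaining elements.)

4

Using dp[i][j] = 2 + dp[i+1][j−1] if the ends match, else max(dp[i+1][j], dp[i][j−1]):
dp[1][9] = 4. A witness is rrrr at positions 6,7,8,9.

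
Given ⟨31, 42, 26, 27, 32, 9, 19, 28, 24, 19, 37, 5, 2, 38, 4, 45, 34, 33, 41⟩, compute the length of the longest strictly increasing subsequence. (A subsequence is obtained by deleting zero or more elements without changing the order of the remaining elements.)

6

Let dp[i] be the longest increasing subsequence ending at position i. Then dp = [1, 2, 1, 2, 3, 1, 2, 3, 3, 2, 4, 1, 1, 5, 2, 6, 4, 4, 6].
The maximum is 6; one witness is 26, 27, 32, 37, 38, 45 at positions 3,4,5,11,14,16.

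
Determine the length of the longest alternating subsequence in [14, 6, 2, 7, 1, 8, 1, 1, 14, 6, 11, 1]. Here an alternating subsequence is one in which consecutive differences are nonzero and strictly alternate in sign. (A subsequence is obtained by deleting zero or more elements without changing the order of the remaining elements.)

10

Track the best alternating length ending on an up-step vs a down-step at each position: up/down = 1/1, 1/2, 1/2, 3/2, 1/4, 5/2, 1/6, 1/6, 7/1, 7/8, 9/8, 1/10.
The maximum over both is 10; one such subsequence is 14, 6, 7, 1, 8, 1, 14, 6, 11, 1.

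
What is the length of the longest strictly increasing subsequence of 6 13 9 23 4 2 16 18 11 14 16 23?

One longest increasing subsequence is 6, 9, 11, 14, 16, 23 (positions 1,3,9,10,11,12), of length 6; no longer one exists.

6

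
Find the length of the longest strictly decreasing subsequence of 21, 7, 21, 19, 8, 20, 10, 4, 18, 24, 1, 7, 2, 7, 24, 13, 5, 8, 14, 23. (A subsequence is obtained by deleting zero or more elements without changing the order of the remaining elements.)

Let dp[i] be the longest decreasing subsequence ending at position i. Then dp = [1, 2, 1, 2, 3, 2, 3, 4, 3, 1, 5, 4, 5, 4, 1, 4, 5, 5, 4, 2].
The maximum is 5; one witness is 21, 19, 8, 4, 1 at positions 1,4,5,8,11.

5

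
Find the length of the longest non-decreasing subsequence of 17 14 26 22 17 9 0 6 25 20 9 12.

4

One longest non-decreasing subsequence is 0, 6, 9, 12 (positions 7,8,11,12), of length 4; no longer one exists.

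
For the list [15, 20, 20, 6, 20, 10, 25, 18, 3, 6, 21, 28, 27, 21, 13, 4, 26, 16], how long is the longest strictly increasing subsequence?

5

One longest increasing subsequence is 6, 10, 18, 21, 28 (positions 4,6,8,11,12), of length 5; no longer one exists.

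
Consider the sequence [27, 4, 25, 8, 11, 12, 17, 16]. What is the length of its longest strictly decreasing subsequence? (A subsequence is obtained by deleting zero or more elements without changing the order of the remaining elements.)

Scanning left to right, the best length ending at each element is: 27→1, 4→2, 25→2, 8→3, 11→3, 12→3, 17→3, 16→4.
So the longest decreasing subsequence has length 4, e.g. 27, 25, 17, 16.

4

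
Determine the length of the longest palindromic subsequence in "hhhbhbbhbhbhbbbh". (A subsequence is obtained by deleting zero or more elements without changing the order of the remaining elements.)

13

One longest palindromic subsequence is hbbbhbhbhbbbh (positions 1,4,6,7,8,9,10,11,12,13,14,15,16); it reads the same forward and backward, and the interval DP gives dp[1][16] = 13.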